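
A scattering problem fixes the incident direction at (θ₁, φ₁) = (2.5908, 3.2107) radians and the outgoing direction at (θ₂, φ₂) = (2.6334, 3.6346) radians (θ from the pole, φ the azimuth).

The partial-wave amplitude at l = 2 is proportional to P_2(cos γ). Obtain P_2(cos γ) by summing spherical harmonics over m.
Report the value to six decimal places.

0.930482

Addition theorem: P_2(cos γ) = (4π/5) Σ_m Y*_{lm}(Ω₁) Y_{lm}(Ω₂), m = −2…2:
  term(m=-2) = 0.00640 - 0.00726j   from Y*(Ω₁)=0.10479 + 0.01458j, Y(Ω₂)=0.05049 - 0.07626j
  term(m=-1) = 0.10313 - 0.04654j   from Y*(Ω₁)=0.34371 + 0.02379j, Y(Ω₂)=0.28930 - 0.15543j
  term(m=+0) = 0.15116 + 0.00000j   from Y*(Ω₁)=0.37162 + 0.00000j, Y(Ω₂)=0.40675 + 0.00000j
  term(m=+1) = 0.10313 + 0.04654j   from Y*(Ω₁)=-0.34371 + 0.02379j, Y(Ω₂)=-0.28930 - 0.15543j
  term(m=+2) = 0.00640 + 0.00726j   from Y*(Ω₁)=0.10479 - 0.01458j, Y(Ω₂)=0.05049 + 0.07626j
Accumulated sum 0.37023 - 0.00000j; after 4π/(2l+1) scaling, 0.93048 - 0.00000j ⇒ P_2 = 0.930482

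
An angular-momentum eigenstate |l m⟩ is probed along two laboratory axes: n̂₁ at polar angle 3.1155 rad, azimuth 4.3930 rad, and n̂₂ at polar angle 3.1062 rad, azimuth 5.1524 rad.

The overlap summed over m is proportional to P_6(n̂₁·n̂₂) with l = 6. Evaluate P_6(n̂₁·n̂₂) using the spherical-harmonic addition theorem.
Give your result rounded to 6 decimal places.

0.993775

Summing Y*_{l m}(θ₁,φ₁)·Y_{l m}(θ₂,φ₂) over m ∈ [−6, 6]; prefactor 4π/(2·6+1) = 0.966644:
  [-6]  conj(Y_{6,-6})(Ω₁) = (0.000000, 0.000000) ; Y_{6,-6}(Ω₂) = (0.000000, 0.000000) ; Δ = (-0.000000, 0.000000)
  [-5]  conj(Y_{6,-5})(Ω₁) = (0.000000, -0.000000) ; Y_{6,-5}(Ω₂) = (-0.000000, 0.000000) ; Δ = (-0.000000, 0.000000)
  [-4]  conj(Y_{6,-4})(Ω₁) = (0.000000, -0.000002) ; Y_{6,-4}(Ω₂) = (-0.000001, -0.000005) ; Δ = (-0.000000, -0.000000)
  [-3]  conj(Y_{6,-3})(Ω₁) = (-0.000076, -0.000053) ; Y_{6,-3}(Ω₂) = (0.000223, 0.000057) ; Δ = (-0.000000, -0.000000)
  [-2]  conj(Y_{6,-2})(Ω₁) = (-0.002842, 0.002110) ; Y_{6,-2}(Ω₂) = (-0.004142, 0.005010) ; Δ = (0.000001, -0.000023)
  [-1]  conj(Y_{6,-1})(Ω₁) = (0.026907, 0.081360) ; Y_{6,-1}(Ω₂) = (-0.049365, -0.104855) ; Δ = (0.007203, -0.006838)
  [+0]  conj(Y_{6,0})(Ω₁) = (1.009849, -0.000000) ; Y_{6,0}(Ω₂) = (1.003773, 0.000000) ; Δ = (1.013659, 0.000000)
  [+1]  conj(Y_{6,1})(Ω₁) = (-0.026907, 0.081360) ; Y_{6,1}(Ω₂) = (0.049365, -0.104855) ; Δ = (0.007203, 0.006838)
  [+2]  conj(Y_{6,2})(Ω₁) = (-0.002842, -0.002110) ; Y_{6,2}(Ω₂) = (-0.004142, -0.005010) ; Δ = (0.000001, 0.000023)
  [+3]  conj(Y_{6,3})(Ω₁) = (0.000076, -0.000053) ; Y_{6,3}(Ω₂) = (-0.000223, 0.000057) ; Δ = (-0.000000, 0.000000)
  [+4]  conj(Y_{6,4})(Ω₁) = (0.000000, 0.000002) ; Y_{6,4}(Ω₂) = (-0.000001, 0.000005) ; Δ = (-0.000000, 0.000000)
  [+5]  conj(Y_{6,5})(Ω₁) = (-0.000000, -0.000000) ; Y_{6,5}(Ω₂) = (0.000000, 0.000000) ; Δ = (-0.000000, -0.000000)
  [+6]  conj(Y_{6,6})(Ω₁) = (0.000000, -0.000000) ; Y_{6,6}(Ω₂) = (0.000000, -0.000000) ; Δ = (-0.000000, -0.000000)
Total Σ_m = (1.028067, 0.000000). Multiply by 0.966644: (0.993775, 0.000000). P_6(cos γ) = 0.993775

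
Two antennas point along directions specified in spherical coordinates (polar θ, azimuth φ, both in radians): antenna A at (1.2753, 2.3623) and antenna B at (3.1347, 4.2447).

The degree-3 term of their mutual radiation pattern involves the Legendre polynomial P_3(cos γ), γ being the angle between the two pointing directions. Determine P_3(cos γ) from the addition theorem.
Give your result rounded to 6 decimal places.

Term-by-term m-sum for l=3 (normalisation 4π/7 = 1.795196):
  term(m=-3) = (0.000000, 0.000000)   from Y*(Ω₁)=(0.253525, 0.262987), Y(Ω₂)=(0.000000, -0.000000)
  term(m=-2) = (0.000011, -0.000008)   from Y*(Ω₁)=(0.003326, -0.272357), Y(Ω₂)=(0.000029, 0.000039)
  term(m=-1) = (0.000486, 0.001510)   from Y*(Ω₁)=(0.126684, -0.125146), Y(Ω₂)=(-0.004017, 0.007953)
  term(m=+0) = (0.208906, 0.000000)   from Y*(Ω₁)=(-0.279942, -0.000000), Y(Ω₂)=(-0.746246, 0.000000)
  term(m=+1) = (0.000486, -0.001510)   from Y*(Ω₁)=(-0.126684, -0.125146), Y(Ω₂)=(0.004017, 0.007953)
  term(m=+2) = (0.000011, 0.000008)   from Y*(Ω₁)=(0.003326, 0.272357), Y(Ω₂)=(0.000029, -0.000039)
  term(m=+3) = (0.000000, -0.000000)   from Y*(Ω₁)=(-0.253525, 0.262987), Y(Ω₂)=(-0.000000, -0.000000)
Σ over m = (0.209900, 0.000000); ×(4π/7) → (0.376812, 0.000000). Real part: 0.376812

0.376812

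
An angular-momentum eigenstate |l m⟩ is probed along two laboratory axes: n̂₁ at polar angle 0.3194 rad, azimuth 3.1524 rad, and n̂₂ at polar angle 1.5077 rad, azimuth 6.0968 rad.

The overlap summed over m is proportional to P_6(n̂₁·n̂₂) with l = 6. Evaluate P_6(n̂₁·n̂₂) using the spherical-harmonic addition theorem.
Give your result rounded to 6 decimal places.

Expand P_6 via completeness: Σ_{m} conj(Y_{6,m}) at Ω₁ times Y_{6,m} at Ω₂ —
  term(m=-6) = 0.00008 + 0.00020j   from Y*(Ω₁)=0.00046 + 0.00003j, Y(Ω₂)=0.20870 + 0.42931j
  term(m=-5) = -0.00028 - 0.00042j   from Y*(Ω₁)=-0.00484 - 0.00026j, Y(Ω₂)=0.06230 + 0.08387j
  term(m=-4) = -0.00738 - 0.00743j   from Y*(Ω₁)=0.03089 + 0.00134j, Y(Ω₂)=-0.24868 - 0.22961j
  term(m=-3) = 0.01327 + 0.00891j   from Y*(Ω₁)=-0.13233 - 0.00429j, Y(Ω₂)=-0.10232 - 0.06403j
  term(m=-2) = 0.10353 + 0.04309j   from Y*(Ω₁)=0.37203 + 0.00804j, Y(Ω₂)=0.28066 + 0.10975j
  term(m=-1) = -0.07272 - 0.01453j   from Y*(Ω₁)=-0.58597 - 0.00633j, Y(Ω₂)=0.12436 + 0.02345j
  term(m=+0) = -0.05356 + 0.00000j   from Y*(Ω₁)=0.18367 + 0.00000j, Y(Ω₂)=-0.29162 + 0.00000j
  term(m=+1) = -0.07272 + 0.01453j   from Y*(Ω₁)=0.58597 - 0.00633j, Y(Ω₂)=-0.12436 + 0.02345j
  term(m=+2) = 0.10353 - 0.04309j   from Y*(Ω₁)=0.37203 - 0.00804j, Y(Ω₂)=0.28066 - 0.10975j
  term(m=+3) = 0.01327 - 0.00891j   from Y*(Ω₁)=0.13233 - 0.00429j, Y(Ω₂)=0.10232 - 0.06403j
  term(m=+4) = -0.00738 + 0.00743j   from Y*(Ω₁)=0.03089 - 0.00134j, Y(Ω₂)=-0.24868 + 0.22961j
  term(m=+5) = -0.00028 + 0.00042j   from Y*(Ω₁)=0.00484 - 0.00026j, Y(Ω₂)=-0.06230 + 0.08387j
  term(m=+6) = 0.00008 - 0.00020j   from Y*(Ω₁)=0.00046 - 0.00003j, Y(Ω₂)=0.20870 - 0.42931j
Accumulated sum 0.01945 - 0.00000j; after 4π/(2l+1) scaling, 0.01880 - 0.00000j ⇒ P_6 = 0.018797

0.018797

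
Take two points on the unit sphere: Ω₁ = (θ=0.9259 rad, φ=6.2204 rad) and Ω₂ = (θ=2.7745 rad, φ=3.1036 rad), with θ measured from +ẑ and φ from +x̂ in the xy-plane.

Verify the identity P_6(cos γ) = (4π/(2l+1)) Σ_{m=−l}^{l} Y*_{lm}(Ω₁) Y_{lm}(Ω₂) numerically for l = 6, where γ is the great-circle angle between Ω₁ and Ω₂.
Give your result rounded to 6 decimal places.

Addition theorem: P_6(cos γ) = (4π/13) Σ_m Y*_{lm}(Ω₁) Y_{lm}(Ω₂), m = −6…6:
  m=-6: 0.11702 - 0.04629j × 0.00101 + 0.00023j = 0.00013 - 0.00002j  (running Σ = 0.00013 - 0.00002j)
  m=-5: 0.31188 - 0.10126j × 0.00913 + 0.00176j = 0.00303 - 0.00038j  (running Σ = 0.00316 - 0.00040j)
  m=-4: 0.41932 - 0.10758j × 0.05023 + 0.00769j = 0.02189 - 0.00218j  (running Σ = 0.02504 - 0.00257j)
  m=-3: 0.19136 - 0.03648j × 0.18384 + 0.02104j = 0.03595 - 0.00268j  (running Σ = 0.06099 - 0.00525j)
  m=-2: -0.24670 + 0.03114j × 0.43357 + 0.03301j = -0.10799 + 0.00536j  (running Σ = -0.04700 + 0.00011j)
  m=-1: -0.30250 + 0.01902j × 0.53927 + 0.02050j = -0.16352 + 0.00405j  (running Σ = -0.21052 + 0.00416j)
  m=0: 0.17231 + 0.00000j × 0.00876 + 0.00000j = 0.00151 + 0.00000j  (running Σ = -0.20901 + 0.00416j)
  m=1: 0.30250 + 0.01902j × -0.53927 + 0.02050j = -0.16352 - 0.00405j  (running Σ = -0.37253 + 0.00011j)
  m=2: -0.24670 - 0.03114j × 0.43357 - 0.03301j = -0.10799 - 0.00536j  (running Σ = -0.48052 - 0.00525j)
  m=3: -0.19136 - 0.03648j × -0.18384 + 0.02104j = 0.03595 + 0.00268j  (running Σ = -0.44457 - 0.00257j)
  m=4: 0.41932 + 0.10758j × 0.05023 - 0.00769j = 0.02189 + 0.00218j  (running Σ = -0.42269 - 0.00040j)
  m=5: -0.31188 - 0.10126j × -0.00913 + 0.00176j = 0.00303 + 0.00038j  (running Σ = -0.41966 - 0.00002j)
  m=6: 0.11702 + 0.04629j × 0.00101 - 0.00023j = 0.00013 + 0.00002j  (running Σ = -0.41953 - 0.00000j)
Σ over m = -0.41953 - 0.00000j; ×(4π/13) → -0.40554 - 0.00000j. Real part: -0.405537

-0.405537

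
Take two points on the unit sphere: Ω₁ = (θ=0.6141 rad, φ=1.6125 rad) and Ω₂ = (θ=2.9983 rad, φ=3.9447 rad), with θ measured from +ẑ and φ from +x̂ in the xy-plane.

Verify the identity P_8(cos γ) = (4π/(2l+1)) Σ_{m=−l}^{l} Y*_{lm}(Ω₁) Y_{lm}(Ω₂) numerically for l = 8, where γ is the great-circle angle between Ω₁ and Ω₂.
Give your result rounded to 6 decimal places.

Term-by-term m-sum for l=8 (normalisation 4π/17 = 0.739198):
  m=-8: +0.005919+0.002052i × +0.000000-0.000000i = +0.000000+0.000000i  (running Σ = +0.000000+0.000000i)
  m=-7: +0.010229-0.034038i × +0.000002+0.000002i = +0.000000-0.000000i  (running Σ = +0.000000-0.000000i)
  m=-6: -0.120408-0.030774i × +0.000005+0.000043i = +0.000001-0.000005i  (running Σ = +0.000001-0.000005i)
  m=-5: -0.061348+0.289933i × -0.000359+0.000429i = -0.000102-0.000130i  (running Σ = -0.000101-0.000136i)
  m=-4: +0.464668+0.078241i × -0.005319+0.000377i = -0.002501-0.000241i  (running Σ = -0.002603-0.000377i)
  m=-3: +0.051708-0.411135i × -0.028000-0.025173i = -0.011797+0.010210i  (running Σ = -0.014400+0.009834i)
  m=-2: +0.015159+0.001267i × -0.006645-0.187532i = +0.000137-0.002851i  (running Σ = -0.014263+0.006983i)
  m=-1: +0.017205-0.412317i × +0.406432-0.421088i = -0.166629-0.174824i  (running Σ = -0.180892-0.167841i)
  m=0: -0.122963-0.000000i × +0.771034+0.000000i = -0.094809-0.000000i  (running Σ = -0.275701-0.167841i)
  m=1: -0.017205-0.412317i × -0.406432-0.421088i = -0.166629+0.174824i  (running Σ = -0.442330+0.006983i)
  m=2: +0.015159-0.001267i × -0.006645+0.187532i = +0.000137+0.002851i  (running Σ = -0.442193+0.009834i)
  m=3: -0.051708-0.411135i × +0.028000-0.025173i = -0.011797-0.010210i  (running Σ = -0.453990-0.000377i)
  m=4: +0.464668-0.078241i × -0.005319-0.000377i = -0.002501+0.000241i  (running Σ = -0.456491-0.000136i)
  m=5: +0.061348+0.289933i × +0.000359+0.000429i = -0.000102+0.000130i  (running Σ = -0.456594-0.000005i)
  m=6: -0.120408+0.030774i × +0.000005-0.000043i = +0.000001+0.000005i  (running Σ = -0.456593-0.000000i)
  m=7: -0.010229-0.034038i × -0.000002+0.000002i = +0.000000+0.000000i  (running Σ = -0.456593+0.000000i)
  m=8: +0.005919-0.002052i × +0.000000+0.000000i = +0.000000-0.000000i  (running Σ = -0.456593-0.000000i)
Σ over m = -0.456593-0.000000i; ×(4π/17) → -0.337513-0.000000i. Real part: -0.337513

-0.337513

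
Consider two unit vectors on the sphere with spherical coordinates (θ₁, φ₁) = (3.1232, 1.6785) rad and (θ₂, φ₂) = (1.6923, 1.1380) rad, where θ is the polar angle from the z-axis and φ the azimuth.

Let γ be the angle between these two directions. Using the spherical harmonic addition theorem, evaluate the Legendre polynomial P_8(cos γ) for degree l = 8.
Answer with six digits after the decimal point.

0.107489

Addition theorem: P_8(cos γ) = (4π/17) Σ_m Y*_{lm}(Ω₁) Y_{lm}(Ω₂), m = −8…8:
  m=-8: (0.000000, 0.000000) × (-0.461021, -0.153176) = (-0.000000, -0.000000)  (running Σ = (-0.000000, -0.000000))
  m=-7: (-0.000000, 0.000000) × (0.026524, 0.235789) = (-0.000000, -0.000000)  (running Σ = (-0.000000, -0.000000))
  m=-6: (-0.000000, -0.000000) × (-0.240082, 0.145488) = (0.000000, 0.000000)  (running Σ = (0.000000, 0.000000))
  m=-5: (0.000000, -0.000000) × (0.218903, 0.147580) = (0.000000, -0.000000)  (running Σ = (0.000000, -0.000000))
  m=-4: (0.000001, 0.000001) × (-0.033152, 0.204924) = (-0.000000, 0.000000)  (running Σ = (-0.000000, 0.000000))
  m=-3: (-0.000028, 0.000082) × (0.261926, -0.073169) = (-0.000001, 0.000024)  (running Σ = (-0.000001, 0.000024))
  m=-2: (-0.003404, -0.000745) × (0.112398, 0.132042) = (-0.000284, -0.000533)  (running Σ = (-0.000286, -0.000509))
  m=-1: (0.009727, -0.089963) × (0.114999, -0.248911) = (-0.021274, -0.012767)  (running Σ = (-0.021560, -0.013276))
  m=0: (1.156035, -0.000000) × (0.163086, 0.000000) = (0.188533, 0.000000)  (running Σ = (0.166973, -0.013276))
  m=1: (-0.009727, -0.089963) × (-0.114999, -0.248911) = (-0.021274, 0.012767)  (running Σ = (0.145699, -0.000509))
  m=2: (-0.003404, 0.000745) × (0.112398, -0.132042) = (-0.000284, 0.000533)  (running Σ = (0.145414, 0.000024))
  m=3: (0.000028, 0.000082) × (-0.261926, -0.073169) = (-0.000001, -0.000024)  (running Σ = (0.145413, 0.000000))
  m=4: (0.000001, -0.000001) × (-0.033152, -0.204924) = (-0.000000, -0.000000)  (running Σ = (0.145413, -0.000000))
  m=5: (-0.000000, -0.000000) × (-0.218903, 0.147580) = (0.000000, 0.000000)  (running Σ = (0.145413, 0.000000))
  m=6: (-0.000000, 0.000000) × (-0.240082, -0.145488) = (0.000000, -0.000000)  (running Σ = (0.145413, -0.000000))
  m=7: (0.000000, 0.000000) × (-0.026524, 0.235789) = (-0.000000, 0.000000)  (running Σ = (0.145413, -0.000000))
  m=8: (0.000000, -0.000000) × (-0.461021, 0.153176) = (-0.000000, 0.000000)  (running Σ = (0.145413, 0.000000))
Σ over m = (0.145413, 0.000000); ×(4π/17) → (0.107489, 0.000000). Real part: 0.107489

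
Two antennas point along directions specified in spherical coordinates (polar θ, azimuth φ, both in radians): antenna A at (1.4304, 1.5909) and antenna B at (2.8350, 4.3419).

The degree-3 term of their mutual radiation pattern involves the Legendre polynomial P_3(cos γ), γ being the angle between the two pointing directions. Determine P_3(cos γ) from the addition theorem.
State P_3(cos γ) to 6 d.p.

0.442636

Term-by-term m-sum for l=3 (normalisation 4π/7 = 1.795196):
  [-3]  conj(Y_{3,-3})(Ω₁) = 0.02441 - 0.40429j ; Y_{3,-3}(Ω₂) = 0.01028 - 0.00509j ; Δ = -0.00180 - 0.00428j
  [-2]  conj(Y_{3,-2})(Ω₁) = -0.14010 - 0.00564j ; Y_{3,-2}(Ω₂) = 0.06548 + 0.05991j ; Δ = -0.00884 - 0.00876j
  [-1]  conj(Y_{3,-1})(Ω₁) = 0.00580 - 0.28861j ; Y_{3,-1}(Ω₂) = -0.12518 + 0.32228j ; Δ = 0.09229 + 0.03800j
  [+0]  conj(Y_{3,0})(Ω₁) = -0.15155 + 0.00000j ; Y_{3,0}(Ω₂) = -0.54951 + 0.00000j ; Δ = 0.08328 + 0.00000j
  [+1]  conj(Y_{3,1})(Ω₁) = -0.00580 - 0.28861j ; Y_{3,1}(Ω₂) = 0.12518 + 0.32228j ; Δ = 0.09229 - 0.03800j
  [+2]  conj(Y_{3,2})(Ω₁) = -0.14010 + 0.00564j ; Y_{3,2}(Ω₂) = 0.06548 - 0.05991j ; Δ = -0.00884 + 0.00876j
  [+3]  conj(Y_{3,3})(Ω₁) = -0.02441 - 0.40429j ; Y_{3,3}(Ω₂) = -0.01028 - 0.00509j ; Δ = -0.00180 + 0.00428j
Accumulated sum 0.24657 - 0.00000j; after 4π/(2l+1) scaling, 0.44264 - 0.00000j ⇒ P_3 = 0.442636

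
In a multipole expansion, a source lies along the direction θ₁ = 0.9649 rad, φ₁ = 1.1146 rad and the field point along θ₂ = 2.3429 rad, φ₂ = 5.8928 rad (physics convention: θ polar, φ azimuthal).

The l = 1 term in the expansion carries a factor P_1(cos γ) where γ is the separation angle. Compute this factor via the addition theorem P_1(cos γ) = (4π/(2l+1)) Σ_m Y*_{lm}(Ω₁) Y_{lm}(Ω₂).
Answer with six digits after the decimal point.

-0.358579

Term-by-term m-sum for l=1 (normalisation 4π/3 = 4.188790):
  m=-1: Y*=+0.125109+0.254951i  Y=+0.228904+0.094195i  product +0.004623+0.070144i
  m=+0: Y*=+0.278259-0.000000i  Y=-0.340871+0.000000i  product -0.094850+0.000000i
  m=+1: Y*=-0.125109+0.254951i  Y=-0.228904+0.094195i  product +0.004623-0.070144i
Σ over m = -0.085604+0.000000i; ×(4π/3) → -0.358579+0.000000i. Real part: -0.358579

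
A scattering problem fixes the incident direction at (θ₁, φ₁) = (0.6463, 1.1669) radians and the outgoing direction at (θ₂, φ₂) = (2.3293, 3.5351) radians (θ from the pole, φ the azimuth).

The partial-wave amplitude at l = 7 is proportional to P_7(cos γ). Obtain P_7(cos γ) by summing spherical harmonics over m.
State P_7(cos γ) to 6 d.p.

0.407278

Summing Y*_{l m}(θ₁,φ₁)·Y_{l m}(θ₂,φ₂) over m ∈ [−7, 7]; prefactor 4π/(2·7+1) = 0.837758:
  m=-7: (-0.004442, 0.013663) × (0.049161, 0.020038) = (-0.000492, 0.000583)  (running Σ = (-0.000492, 0.000583))
  m=-6: (0.053658, 0.046892) × (0.133744, 0.132453) = (0.000965, 0.013379)  (running Σ = (0.000473, 0.013961))
  m=-5: (0.190802, -0.091859) × (0.147153, 0.351238) = (0.060341, 0.053500)  (running Σ = (0.060815, 0.067461))
  m=-4: (-0.018236, -0.406883) × (0.001427, 0.441474) = (0.179602, -0.008631)  (running Σ = (0.240417, 0.058829))
  m=-3: (-0.430280, -0.161520) × (-0.060902, 0.148045) = (0.050117, -0.053864)  (running Σ = (0.290534, 0.004966))
  m=-2: (-0.093216, 0.097487) × (0.201499, -0.202151) = (0.000924, 0.038487)  (running Σ = (0.291458, 0.043453))
  m=-1: (-0.135556, -0.317169) × (0.278239, -0.115514) = (-0.074354, -0.072590)  (running Σ = (0.217104, -0.029137))
  m=0: (-0.254649, -0.000000) × (-0.203983, 0.000000) = (0.051944, 0.000000)  (running Σ = (0.269048, -0.029137))
  m=1: (0.135556, -0.317169) × (-0.278239, -0.115514) = (-0.074354, 0.072590)  (running Σ = (0.194694, 0.043453))
  m=2: (-0.093216, -0.097487) × (0.201499, 0.202151) = (0.000924, -0.038487)  (running Σ = (0.195618, 0.004966))
  m=3: (0.430280, -0.161520) × (0.060902, 0.148045) = (0.050117, 0.053864)  (running Σ = (0.245735, 0.058829))
  m=4: (-0.018236, 0.406883) × (0.001427, -0.441474) = (0.179602, 0.008631)  (running Σ = (0.425337, 0.067461))
  m=5: (-0.190802, -0.091859) × (-0.147153, 0.351238) = (0.060341, -0.053500)  (running Σ = (0.485679, 0.013961))
  m=6: (0.053658, -0.046892) × (0.133744, -0.132453) = (0.000965, -0.013379)  (running Σ = (0.486644, 0.000583))
  m=7: (0.004442, 0.013663) × (-0.049161, 0.020038) = (-0.000492, -0.000583)  (running Σ = (0.486152, -0.000000))
Σ over m = (0.486152, -0.000000); ×(4π/15) → (0.407278, -0.000000). Real part: 0.407278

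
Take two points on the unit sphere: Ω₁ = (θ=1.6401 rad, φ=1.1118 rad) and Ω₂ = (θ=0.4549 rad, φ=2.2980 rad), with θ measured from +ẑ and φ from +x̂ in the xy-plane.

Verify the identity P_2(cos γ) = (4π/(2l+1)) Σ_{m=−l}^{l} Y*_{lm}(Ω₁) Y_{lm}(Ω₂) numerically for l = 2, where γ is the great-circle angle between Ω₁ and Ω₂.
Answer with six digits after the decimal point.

-0.484319

Expand P_2 via completeness: Σ_{m} conj(Y_{2,m}) at Ω₁ times Y_{2,m} at Ω₂ —
  [-2]  conj(Y_{2,-2})(Ω₁) = -0.23350 + 0.30538j ; Y_{2,-2}(Ω₂) = -0.00866 + 0.07407j ; Δ = -0.02060 - 0.01994j
  [-1]  conj(Y_{2,-1})(Ω₁) = -0.02365 - 0.04785j ; Y_{2,-1}(Ω₂) = -0.20270 - 0.22778j ; Δ = -0.00611 + 0.01508j
  [+0]  conj(Y_{2,0})(Ω₁) = -0.31085 + 0.00000j ; Y_{2,0}(Ω₂) = 0.44813 + 0.00000j ; Δ = -0.13930 + 0.00000j
  [+1]  conj(Y_{2,1})(Ω₁) = 0.02365 - 0.04785j ; Y_{2,1}(Ω₂) = 0.20270 - 0.22778j ; Δ = -0.00611 - 0.01508j
  [+2]  conj(Y_{2,2})(Ω₁) = -0.23350 - 0.30538j ; Y_{2,2}(Ω₂) = -0.00866 - 0.07407j ; Δ = -0.02060 + 0.01994j
Accumulated sum -0.19270 + 0.00000j; after 4π/(2l+1) scaling, -0.48432 + 0.00000j ⇒ P_2 = -0.484319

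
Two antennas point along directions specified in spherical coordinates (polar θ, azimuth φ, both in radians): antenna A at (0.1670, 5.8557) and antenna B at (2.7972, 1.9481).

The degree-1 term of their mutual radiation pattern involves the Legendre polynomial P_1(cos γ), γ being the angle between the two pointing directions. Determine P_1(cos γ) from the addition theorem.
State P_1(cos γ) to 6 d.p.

Term-by-term m-sum for l=1 (normalisation 4π/3 = 4.188790):
  m=-1: Y*=(0.052262, -0.023809)  Y=(-0.042975, -0.108443)  product (-0.004828, -0.004644)
  m=+0: Y*=(0.481805, -0.000000)  Y=(-0.459912, 0.000000)  product (-0.221588, 0.000000)
  m=+1: Y*=(-0.052262, -0.023809)  Y=(0.042975, -0.108443)  product (-0.004828, 0.004644)
Σ over m = (-0.231244, 0.000000); ×(4π/3) → (-0.968631, 0.000000). Real part: -0.968631

-0.968631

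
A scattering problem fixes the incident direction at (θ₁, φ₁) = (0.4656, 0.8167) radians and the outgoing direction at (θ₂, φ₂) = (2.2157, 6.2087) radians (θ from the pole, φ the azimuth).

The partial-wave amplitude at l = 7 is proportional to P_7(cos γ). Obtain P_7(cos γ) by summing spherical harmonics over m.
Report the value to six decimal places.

0.205508

Summing Y*_{l m}(θ₁,φ₁)·Y_{l m}(θ₂,φ₂) over m ∈ [−7, 7]; prefactor 4π/(2·7+1) = 0.837758:
  m=-7: (0.001551, -0.000986) × (0.090264, 0.051849) = (0.000191, -0.000009)  (running Σ = (0.000191, -0.000009))
  m=-6: (0.002556, -0.013450) × (-0.264198, -0.126617) = (-0.002378, 0.003230)  (running Σ = (-0.002187, 0.003221))
  m=-5: (-0.036929, -0.050767) × (0.411919, 0.160919) = (-0.007042, -0.026854)  (running Σ = (-0.009229, -0.023633))
  m=-4: (-0.195066, -0.024552) × (-0.291977, -0.089661) = (0.054753, 0.024658)  (running Σ = (0.045524, 0.001025))
  m=-3: (-0.319780, 0.264730) × (-0.119878, -0.027242) = (0.045546, -0.023024)  (running Σ = (0.091070, -0.021998))
  m=-2: (-0.032324, 0.515646) × (0.360943, 0.054171) = (-0.039600, 0.184368)  (running Σ = (0.051470, 0.162370))
  m=-1: (0.109721, 0.116814) × (-0.031061, -0.002318) = (-0.003137, -0.003883)  (running Σ = (0.048333, 0.158487))
  m=0: (-0.422101, -0.000000) × (-0.352147, 0.000000) = (0.148641, 0.000000)  (running Σ = (0.196974, 0.158487))
  m=1: (-0.109721, 0.116814) × (0.031061, -0.002318) = (-0.003137, 0.003883)  (running Σ = (0.193837, 0.162370))
  m=2: (-0.032324, -0.515646) × (0.360943, -0.054171) = (-0.039600, -0.184368)  (running Σ = (0.154237, -0.021998))
  m=3: (0.319780, 0.264730) × (0.119878, -0.027242) = (0.045546, 0.023024)  (running Σ = (0.199783, 0.001025))
  m=4: (-0.195066, 0.024552) × (-0.291977, 0.089661) = (0.054753, -0.024658)  (running Σ = (0.254537, -0.023633))
  m=5: (0.036929, -0.050767) × (-0.411919, 0.160919) = (-0.007042, 0.026854)  (running Σ = (0.247495, 0.003221))
  m=6: (0.002556, 0.013450) × (-0.264198, 0.126617) = (-0.002378, -0.003230)  (running Σ = (0.245116, -0.000009))
  m=7: (-0.001551, -0.000986) × (-0.090264, 0.051849) = (0.000191, 0.000009)  (running Σ = (0.245307, 0.000000))
Total Σ_m = (0.245307, 0.000000). Multiply by 0.837758: (0.205508, 0.000000). P_7(cos γ) = 0.205508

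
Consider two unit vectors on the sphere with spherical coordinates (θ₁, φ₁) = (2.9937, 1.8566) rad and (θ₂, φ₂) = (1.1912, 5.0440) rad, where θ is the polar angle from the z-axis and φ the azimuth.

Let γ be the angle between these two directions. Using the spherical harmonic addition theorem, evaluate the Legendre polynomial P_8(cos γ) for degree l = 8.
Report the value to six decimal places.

-0.064651

Expand P_8 via completeness: Σ_{m} conj(Y_{8,m}) at Ω₁ times Y_{8,m} at Ω₂ —
  [-8]  conj(Y_{8,-8})(Ω₁) = -0.00000 + 0.00000j ; Y_{8,-8}(Ω₂) = -0.25208 - 0.13404j ; Δ = 0.00000 - 0.00000j
  [-7]  conj(Y_{8,-7})(Ω₁) = -0.00000 - 0.00000j ; Y_{8,-7}(Ω₂) = -0.33320 + 0.31071j ; Δ = 0.00000 - 0.00000j
  [-6]  conj(Y_{8,-6})(Ω₁) = 0.00001 - 0.00005j ; Y_{8,-6}(Ω₂) = 0.10415 + 0.23394j ; Δ = 0.00001 - 0.00000j
  [-5]  conj(Y_{8,-5})(Ω₁) = 0.00065 - 0.00009j ; Y_{8,-5}(Ω₂) = -0.19513 + 0.01707j ; Δ = -0.00012 + 0.00003j
  [-4]  conj(Y_{8,-4})(Ω₁) = 0.00250 + 0.00548j ; Y_{8,-4}(Ω₂) = -0.08189 + 0.32845j ; Δ = -0.00201 + 0.00037j
  [-3]  conj(Y_{8,-3})(Ω₁) = -0.03112 + 0.02693j ; Y_{8,-3}(Ω₂) = -0.03596 - 0.02335j ; Δ = 0.00175 - 0.00024j
  [-2]  conj(Y_{8,-2})(Ω₁) = -0.16676 - 0.10727j ; Y_{8,-2}(Ω₂) = -0.26429 + 0.20648j ; Δ = 0.06622 - 0.00608j
  [-1]  conj(Y_{8,-1})(Ω₁) = 0.16813 - 0.57216j ; Y_{8,-1}(Ω₂) = 0.00727 + 0.02112j ; Δ = 0.01330 - 0.00061j
  [+0]  conj(Y_{8,0})(Ω₁) = 0.74797 + 0.00000j ; Y_{8,0}(Ω₂) = -0.32860 + 0.00000j ; Δ = -0.24578 + 0.00000j
  [+1]  conj(Y_{8,1})(Ω₁) = -0.16813 - 0.57216j ; Y_{8,1}(Ω₂) = -0.00727 + 0.02112j ; Δ = 0.01330 + 0.00061j
  [+2]  conj(Y_{8,2})(Ω₁) = -0.16676 + 0.10727j ; Y_{8,2}(Ω₂) = -0.26429 - 0.20648j ; Δ = 0.06622 + 0.00608j
  [+3]  conj(Y_{8,3})(Ω₁) = 0.03112 + 0.02693j ; Y_{8,3}(Ω₂) = 0.03596 - 0.02335j ; Δ = 0.00175 + 0.00024j
  [+4]  conj(Y_{8,4})(Ω₁) = 0.00250 - 0.00548j ; Y_{8,4}(Ω₂) = -0.08189 - 0.32845j ; Δ = -0.00201 - 0.00037j
  [+5]  conj(Y_{8,5})(Ω₁) = -0.00065 - 0.00009j ; Y_{8,5}(Ω₂) = 0.19513 + 0.01707j ; Δ = -0.00012 - 0.00003j
  [+6]  conj(Y_{8,6})(Ω₁) = 0.00001 + 0.00005j ; Y_{8,6}(Ω₂) = 0.10415 - 0.23394j ; Δ = 0.00001 + 0.00000j
  [+7]  conj(Y_{8,7})(Ω₁) = 0.00000 - 0.00000j ; Y_{8,7}(Ω₂) = 0.33320 + 0.31071j ; Δ = 0.00000 + 0.00000j
  [+8]  conj(Y_{8,8})(Ω₁) = -0.00000 - 0.00000j ; Y_{8,8}(Ω₂) = -0.25208 + 0.13404j ; Δ = 0.00000 + 0.00000j
Total Σ_m = -0.08746 + 0.00000j. Multiply by 0.739198: -0.06465 + 0.00000j. P_8(cos γ) = -0.064651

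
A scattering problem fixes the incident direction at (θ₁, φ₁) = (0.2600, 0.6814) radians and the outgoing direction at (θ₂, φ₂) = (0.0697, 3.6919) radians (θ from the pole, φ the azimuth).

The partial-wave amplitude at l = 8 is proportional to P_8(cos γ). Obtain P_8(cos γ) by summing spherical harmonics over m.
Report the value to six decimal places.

Summing Y*_{l m}(θ₁,φ₁)·Y_{l m}(θ₂,φ₂) over m ∈ [−8, 8]; prefactor 4π/(2·8+1) = 0.739198:
  m=-8: +0.000007-0.000007i × -0.000000+0.000000i = +0.000000+0.000000i  (running Σ = +0.000000+0.000000i)
  m=-7: +0.000008-0.000148i × +0.000000-0.000000i = -0.000000-0.000000i  (running Σ = -0.000000-0.000000i)
  m=-6: -0.000826-0.001147i × -0.000001+0.000000i = +0.000000+0.000000i  (running Σ = +0.000000+0.000000i)
  m=-5: -0.009374-0.002548i × +0.000015+0.000006i = -0.000000-0.000000i  (running Σ = -0.000000-0.000000i)
  m=-4: -0.045158+0.019950i × -0.000185-0.000254i = +0.000013+0.000008i  (running Σ = +0.000013+0.000008i)
  m=-3: -0.083262+0.162540i × +0.000371+0.004620i = -0.000782-0.000324i  (running Σ = -0.000769-0.000317i)
  m=-2: +0.094978+0.450031i × +0.022080-0.043448i = +0.021650+0.005810i  (running Σ = +0.020882+0.005493i)
  m=-1: +0.504288+0.408968i × -0.280647+0.172185i = -0.211945-0.027945i  (running Σ = -0.191063-0.022451i)
  m=0: +0.121766-0.000000i × +1.063580+0.000000i = +0.129508+0.000000i  (running Σ = -0.061555-0.022451i)
  m=1: -0.504288+0.408968i × +0.280647+0.172185i = -0.211945+0.027945i  (running Σ = -0.273500+0.005493i)
  m=2: +0.094978-0.450031i × +0.022080+0.043448i = +0.021650-0.005810i  (running Σ = -0.251850-0.000317i)
  m=3: +0.083262+0.162540i × -0.000371+0.004620i = -0.000782+0.000324i  (running Σ = -0.252632+0.000008i)
  m=4: -0.045158-0.019950i × -0.000185+0.000254i = +0.000013-0.000008i  (running Σ = -0.252618-0.000000i)
  m=5: +0.009374-0.002548i × -0.000015+0.000006i = -0.000000+0.000000i  (running Σ = -0.252619+0.000000i)
  m=6: -0.000826+0.001147i × -0.000001-0.000000i = +0.000000-0.000000i  (running Σ = -0.252619-0.000000i)
  m=7: -0.000008-0.000148i × -0.000000-0.000000i = -0.000000+0.000000i  (running Σ = -0.252619+0.000000i)
  m=8: +0.000007+0.000007i × -0.000000-0.000000i = +0.000000-0.000000i  (running Σ = -0.252619+0.000000i)
Total Σ_m = -0.252619+0.000000i. Multiply by 0.739198: -0.186735+0.000000i. P_8(cos γ) = -0.186735

-0.186735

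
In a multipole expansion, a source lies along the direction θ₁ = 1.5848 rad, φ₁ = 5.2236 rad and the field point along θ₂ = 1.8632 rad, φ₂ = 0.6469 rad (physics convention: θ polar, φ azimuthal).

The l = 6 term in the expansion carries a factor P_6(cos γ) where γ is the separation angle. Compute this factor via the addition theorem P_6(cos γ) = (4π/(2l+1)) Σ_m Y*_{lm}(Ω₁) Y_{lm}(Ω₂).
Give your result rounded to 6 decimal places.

-0.213993

Summing Y*_{l m}(θ₁,φ₁)·Y_{l m}(θ₂,φ₂) over m ∈ [−6, 6]; prefactor 4π/(2·6+1) = 0.966644:
  m=-6: Y*=(0.481467, -0.035852)  Y=(-0.275049, 0.251047)  product (-0.123427, 0.130732)
  m=-5: Y*=(-0.012944, -0.019520)  Y=(0.386659, -0.036027)  product (-0.005708, -0.007081)
  m=-4: Y*=(0.162453, -0.316629)  Y=(0.021938, 0.013571)  product (0.007861, -0.004742)
  m=-3: Y*=(-0.027318, 0.001016)  Y=(-0.124326, -0.320632)  product (0.003722, 0.008633)
  m=-2: Y*=(-0.169153, -0.276905)  Y=(-0.021870, 0.076925)  product (0.025000, -0.006956)
  m=-1: Y*=(-0.014094, 0.025125)  Y=(-0.248179, 0.187456)  product (-0.001212, -0.008878)
  m=+0: Y*=(-0.316538, -0.000000)  Y=(0.106940, 0.000000)  product (-0.033851, -0.000000)
  m=+1: Y*=(0.014094, 0.025125)  Y=(0.248179, 0.187456)  product (-0.001212, 0.008878)
  m=+2: Y*=(-0.169153, 0.276905)  Y=(-0.021870, -0.076925)  product (0.025000, 0.006956)
  m=+3: Y*=(0.027318, 0.001016)  Y=(0.124326, -0.320632)  product (0.003722, -0.008633)
  m=+4: Y*=(0.162453, 0.316629)  Y=(0.021938, -0.013571)  product (0.007861, 0.004742)
  m=+5: Y*=(0.012944, -0.019520)  Y=(-0.386659, -0.036027)  product (-0.005708, 0.007081)
  m=+6: Y*=(0.481467, 0.035852)  Y=(-0.275049, -0.251047)  product (-0.123427, -0.130732)
Accumulated sum (-0.221378, 0.000000); after 4π/(2l+1) scaling, (-0.213993, 0.000000) ⇒ P_6 = -0.213993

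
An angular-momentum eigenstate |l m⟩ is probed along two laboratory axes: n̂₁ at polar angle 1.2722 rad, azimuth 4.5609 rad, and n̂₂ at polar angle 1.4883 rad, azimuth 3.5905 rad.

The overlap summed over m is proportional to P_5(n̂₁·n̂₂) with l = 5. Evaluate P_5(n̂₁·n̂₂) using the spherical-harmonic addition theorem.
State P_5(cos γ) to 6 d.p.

Addition theorem: P_5(cos γ) = (4π/11) Σ_m Y*_{lm}(Ω₁) Y_{lm}(Ω₂), m = −5…5:
  term(m=-5) = (0.023503, -0.167248)   from Y*(Ω₁)=(-0.254310, -0.268940), Y(Ω₂)=(0.284688, 0.356590)
  term(m=-4) = (-0.031741, -0.028983)   from Y*(Ω₁)=(0.296129, -0.205193), Y(Ω₂)=(-0.026599, -0.116304)
  term(m=-3) = (-0.020904, 0.004903)   from Y*(Ω₁)=(-0.029318, -0.060007), Y(Ω₂)=(0.071439, -0.313462)
  term(m=-2) = (-0.016568, 0.042716)   from Y*(Ω₁)=(0.321824, -0.100603), Y(Ω₂)=(-0.084697, 0.106254)
  term(m=-1) = (-0.002715, -0.003966)   from Y*(Ω₁)=(0.002508, 0.016431), Y(Ω₂)=(-0.260509, 0.125489)
  term(m=+0) = (0.045344, 0.000000)   from Y*(Ω₁)=(0.323880, -0.000000), Y(Ω₂)=(0.140003, 0.000000)
  term(m=+1) = (-0.002715, 0.003966)   from Y*(Ω₁)=(-0.002508, 0.016431), Y(Ω₂)=(0.260509, 0.125489)
  term(m=+2) = (-0.016568, -0.042716)   from Y*(Ω₁)=(0.321824, 0.100603), Y(Ω₂)=(-0.084697, -0.106254)
  term(m=+3) = (-0.020904, -0.004903)   from Y*(Ω₁)=(0.029318, -0.060007), Y(Ω₂)=(-0.071439, -0.313462)
  term(m=+4) = (-0.031741, 0.028983)   from Y*(Ω₁)=(0.296129, 0.205193), Y(Ω₂)=(-0.026599, 0.116304)
  term(m=+5) = (0.023503, 0.167248)   from Y*(Ω₁)=(0.254310, -0.268940), Y(Ω₂)=(-0.284688, 0.356590)
Accumulated sum (-0.051509, 0.000000); after 4π/(2l+1) scaling, (-0.058844, 0.000000) ⇒ P_5 = -0.058844

-0.058844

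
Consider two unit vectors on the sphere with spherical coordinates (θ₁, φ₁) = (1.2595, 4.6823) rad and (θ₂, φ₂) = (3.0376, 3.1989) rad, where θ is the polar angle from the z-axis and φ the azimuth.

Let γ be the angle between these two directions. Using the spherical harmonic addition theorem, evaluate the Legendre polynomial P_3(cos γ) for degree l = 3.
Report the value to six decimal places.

Addition theorem: P_3(cos γ) = (4π/7) Σ_m Y*_{lm}(Ω₁) Y_{lm}(Ω₂), m = −3…3:
  m=-3: 0.03244 + 0.35844j × -0.00046 + 0.00008j = -0.00004 - 0.00016j  (running Σ = -0.00004 - 0.00016j)
  m=-2: -0.28315 + 0.01706j × -0.01088 + 0.00125j = 0.00306 - 0.00054j  (running Σ = 0.00302 - 0.00070j)
  m=-1: 0.00491 + 0.16326j × -0.13217 + 0.00758j = -0.00189 - 0.02154j  (running Σ = 0.00113 - 0.02224j)
  m=0: -0.28929 + 0.00000j × -0.72232 + 0.00000j = 0.20896 + 0.00000j  (running Σ = 0.21009 - 0.02224j)
  m=1: -0.00491 + 0.16326j × 0.13217 + 0.00758j = -0.00189 + 0.02154j  (running Σ = 0.20820 - 0.00070j)
  m=2: -0.28315 - 0.01706j × -0.01088 - 0.00125j = 0.00306 + 0.00054j  (running Σ = 0.21126 - 0.00016j)
  m=3: -0.03244 + 0.35844j × 0.00046 + 0.00008j = -0.00004 + 0.00016j  (running Σ = 0.21122 + 0.00000j)
Accumulated sum 0.21122 + 0.00000j; after 4π/(2l+1) scaling, 0.37918 + 0.00000j ⇒ P_3 = 0.379175

0.379175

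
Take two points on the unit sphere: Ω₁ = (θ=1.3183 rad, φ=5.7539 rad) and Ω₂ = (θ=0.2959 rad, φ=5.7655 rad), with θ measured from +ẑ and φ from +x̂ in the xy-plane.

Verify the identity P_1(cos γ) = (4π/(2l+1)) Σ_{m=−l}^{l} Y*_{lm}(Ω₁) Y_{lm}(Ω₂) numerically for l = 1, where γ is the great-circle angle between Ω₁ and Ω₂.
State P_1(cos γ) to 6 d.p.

Summing Y*_{l m}(θ₁,φ₁)·Y_{l m}(θ₂,φ₂) over m ∈ [−1, 1]; prefactor 4π/(2·1+1) = 4.188790:
  [-1]  conj(Y_{1,-1})(Ω₁) = +0.288764-0.168914i ; Y_{1,-1}(Ω₂) = +0.087545+0.049856i ; Δ = +0.033701-0.000391i
  [+0]  conj(Y_{1,0})(Ω₁) = +0.122064-0.000000i ; Y_{1,0}(Ω₂) = +0.467368+0.000000i ; Δ = +0.057049+0.000000i
  [+1]  conj(Y_{1,1})(Ω₁) = -0.288764-0.168914i ; Y_{1,1}(Ω₂) = -0.087545+0.049856i ; Δ = +0.033701+0.000391i
Accumulated sum +0.124451+0.000000i; after 4π/(2l+1) scaling, +0.521300+0.000000i ⇒ P_1 = 0.521300

0.521300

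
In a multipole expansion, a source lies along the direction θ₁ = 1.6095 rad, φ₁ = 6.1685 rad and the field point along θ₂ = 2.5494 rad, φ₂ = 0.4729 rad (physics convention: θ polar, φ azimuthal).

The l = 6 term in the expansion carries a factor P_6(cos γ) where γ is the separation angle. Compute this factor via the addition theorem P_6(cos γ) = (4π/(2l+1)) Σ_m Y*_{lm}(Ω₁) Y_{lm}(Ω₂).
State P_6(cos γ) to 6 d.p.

Expand P_6 via completeness: Σ_{m} conj(Y_{6,m}) at Ω₁ times Y_{6,m} at Ω₂ —
  m=-6: +0.371483-0.305421i × -0.013940-0.004376i = -0.006515+0.002632i  (running Σ = -0.006515+0.002632i)
  m=-5: -0.054192+0.034998i × +0.053639+0.052756i = -0.004753-0.000982i  (running Σ = -0.011268+0.001650i)
  m=-4: -0.313684+0.154923i × -0.071782-0.216028i = +0.055985+0.056644i  (running Σ = +0.044716+0.058294i)
  m=-3: +0.070634-0.025308i × -0.065121+0.424850i = +0.006153+0.031657i  (running Σ = +0.050869+0.089951i)
  m=-2: +0.308179-0.071953i × +0.252230-0.349601i = +0.052577-0.125889i  (running Σ = +0.103446-0.035938i)
  m=-1: -0.078412+0.009032i × +0.002202-0.001127i = -0.000163+0.000108i  (running Σ = +0.103283-0.035829i)
  m=0: -0.307897-0.000000i × -0.421838+0.000000i = +0.129883+0.000000i  (running Σ = +0.233166-0.035829i)
  m=1: +0.078412+0.009032i × -0.002202-0.001127i = -0.000163-0.000108i  (running Σ = +0.233004-0.035938i)
  m=2: +0.308179+0.071953i × +0.252230+0.349601i = +0.052577+0.125889i  (running Σ = +0.285581+0.089951i)
  m=3: -0.070634-0.025308i × +0.065121+0.424850i = +0.006153-0.031657i  (running Σ = +0.291733+0.058294i)
  m=4: -0.313684-0.154923i × -0.071782+0.216028i = +0.055985-0.056644i  (running Σ = +0.347718+0.001650i)
  m=5: +0.054192+0.034998i × -0.053639+0.052756i = -0.004753+0.000982i  (running Σ = +0.342965+0.002632i)
  m=6: +0.371483+0.305421i × -0.013940+0.004376i = -0.006515-0.002632i  (running Σ = +0.336450-0.000000i)
Total Σ_m = +0.336450-0.000000i. Multiply by 0.966644: +0.325227-0.000000i. P_6(cos γ) = 0.325227

0.325227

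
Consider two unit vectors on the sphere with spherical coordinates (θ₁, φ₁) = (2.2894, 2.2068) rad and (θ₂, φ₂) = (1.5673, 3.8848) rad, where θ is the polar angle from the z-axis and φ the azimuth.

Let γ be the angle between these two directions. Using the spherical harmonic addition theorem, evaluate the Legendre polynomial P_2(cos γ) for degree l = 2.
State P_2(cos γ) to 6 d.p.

-0.489706

Term-by-term m-sum for l=2 (normalisation 4π/5 = 2.513274):
  m=-2: -0.064425-0.209164i × +0.032555-0.384895i = -0.082604+0.017987i  (running Σ = -0.082604+0.017987i)
  m=-1: +0.227397-0.307980i × -0.001989+0.001828i = +0.000111+0.001028i  (running Σ = -0.082493+0.019015i)
  m=0: +0.094684-0.000000i × -0.315380+0.000000i = -0.029862+0.000000i  (running Σ = -0.112355+0.019015i)
  m=1: -0.227397-0.307980i × +0.001989+0.001828i = +0.000111-0.001028i  (running Σ = -0.112244+0.017987i)
  m=2: -0.064425+0.209164i × +0.032555+0.384895i = -0.082604-0.017987i  (running Σ = -0.194848+0.000000i)
Total Σ_m = -0.194848+0.000000i. Multiply by 2.513274: -0.489706+0.000000i. P_2(cos γ) = -0.489706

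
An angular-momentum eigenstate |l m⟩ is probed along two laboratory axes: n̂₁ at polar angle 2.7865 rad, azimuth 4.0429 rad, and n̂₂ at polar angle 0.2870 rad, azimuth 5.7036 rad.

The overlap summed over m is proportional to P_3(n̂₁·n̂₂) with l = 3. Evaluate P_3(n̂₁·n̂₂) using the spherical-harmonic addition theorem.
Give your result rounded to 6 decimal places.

-0.510001

Expand P_3 via completeness: Σ_{m} conj(Y_{3,m}) at Ω₁ times Y_{3,m} at Ω₂ —
  m=-3: +0.015882-0.007432i × -0.001582+0.009331i = +0.000044+0.000160i  (running Σ = +0.000044+0.000160i)
  m=-2: +0.026612-0.112732i × +0.031426+0.071984i = +0.008951-0.001627i  (running Σ = +0.008995-0.001467i)
  m=-1: -0.236777-0.299179i × +0.275509+0.180341i = -0.011280-0.125127i  (running Σ = -0.002284-0.126594i)
  m=0: -0.488315-0.000000i × +0.572423+0.000000i = -0.279523-0.000000i  (running Σ = -0.281807-0.126594i)
  m=1: +0.236777-0.299179i × -0.275509+0.180341i = -0.011280+0.125127i  (running Σ = -0.293087-0.001467i)
  m=2: +0.026612+0.112732i × +0.031426-0.071984i = +0.008951+0.001627i  (running Σ = -0.284136+0.000160i)
  m=3: -0.015882-0.007432i × +0.001582+0.009331i = +0.000044-0.000160i  (running Σ = -0.284092+0.000000i)
Accumulated sum -0.284092+0.000000i; after 4π/(2l+1) scaling, -0.510001+0.000000i ⇒ P_3 = -0.510001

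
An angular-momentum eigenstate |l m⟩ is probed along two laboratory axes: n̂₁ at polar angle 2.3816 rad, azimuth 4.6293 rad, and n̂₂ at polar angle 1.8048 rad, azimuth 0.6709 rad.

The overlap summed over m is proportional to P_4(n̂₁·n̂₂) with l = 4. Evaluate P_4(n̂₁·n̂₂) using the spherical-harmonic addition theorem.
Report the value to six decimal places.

0.089389

Summing Y*_{l m}(θ₁,φ₁)·Y_{l m}(θ₂,φ₂) over m ∈ [−4, 4]; prefactor 4π/(2·4+1) = 1.396263:
  [-4]  conj(Y_{4,-4})(Ω₁) = (0.094226, -0.032523) ; Y_{4,-4}(Ω₂) = (-0.355392, -0.175191) ; Δ = (-0.039185, -0.004949)
  [-3]  conj(Y_{4,-3})(Ω₁) = (-0.073180, -0.287474) ; Y_{4,-3}(Ω₂) = (0.114246, 0.241479) ; Δ = (0.061058, -0.050514)
  [-2]  conj(Y_{4,-2})(Ω₁) = (-0.419282, 0.070324) ; Y_{4,-2}(Ω₂) = (-0.044811, 0.192253) ; Δ = (0.005269, -0.083759)
  [-1]  conj(Y_{4,-1})(Ω₁) = (0.013288, 0.159561) ; Y_{4,-1}(Ω₂) = (0.219283, -0.174049) ; Δ = (0.030685, 0.032676)
  [+0]  conj(Y_{4,0})(Ω₁) = (-0.327983, -0.000000) ; Y_{4,0}(Ω₂) = (0.157431, 0.000000) ; Δ = (-0.051635, -0.000000)
  [+1]  conj(Y_{4,1})(Ω₁) = (-0.013288, 0.159561) ; Y_{4,1}(Ω₂) = (-0.219283, -0.174049) ; Δ = (0.030685, -0.032676)
  [+2]  conj(Y_{4,2})(Ω₁) = (-0.419282, -0.070324) ; Y_{4,2}(Ω₂) = (-0.044811, -0.192253) ; Δ = (0.005269, 0.083759)
  [+3]  conj(Y_{4,3})(Ω₁) = (0.073180, -0.287474) ; Y_{4,3}(Ω₂) = (-0.114246, 0.241479) ; Δ = (0.061058, 0.050514)
  [+4]  conj(Y_{4,4})(Ω₁) = (0.094226, 0.032523) ; Y_{4,4}(Ω₂) = (-0.355392, 0.175191) ; Δ = (-0.039185, 0.004949)
Accumulated sum (0.064020, 0.000000); after 4π/(2l+1) scaling, (0.089389, 0.000000) ⇒ P_4 = 0.089389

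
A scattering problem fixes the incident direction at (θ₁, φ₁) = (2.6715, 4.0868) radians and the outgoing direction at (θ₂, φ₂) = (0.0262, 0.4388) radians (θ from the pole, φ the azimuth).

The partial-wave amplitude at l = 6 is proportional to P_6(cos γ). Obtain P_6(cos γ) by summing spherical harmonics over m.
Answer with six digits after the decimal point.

-0.232155

Summing Y*_{l m}(θ₁,φ₁)·Y_{l m}(θ₂,φ₂) over m ∈ [−6, 6]; prefactor 4π/(2·6+1) = 0.966644:
  term(m=-6) = (-0.000000, 0.000000)   from Y*(Ω₁)=(0.003416, -0.002397), Y(Ω₂)=(-0.000000, -0.000000)
  term(m=-5) = (-0.000000, 0.000000)   from Y*(Ω₁)=(0.000388, -0.028448), Y(Ω₂)=(-0.000000, -0.000000)
  term(m=-4) = (-0.000000, 0.000000)   from Y*(Ω₁)=(-0.093338, -0.069384), Y(Ω₂)=(-0.000000, -0.000002)
  term(m=-3) = (0.000001, 0.000029)   from Y*(Ω₁)=(-0.295574, 0.093369), Y(Ω₂)=(0.000024, -0.000091)
  term(m=-2) = (0.000952, 0.001526)   from Y*(Ω₁)=(-0.158331, 0.478390), Y(Ω₂)=(0.002281, -0.002745)
  term(m=-1) = (0.025072, 0.013906)   from Y*(Ω₁)=(0.195113, 0.270097), Y(Ω₂)=(0.077893, -0.036556)
  term(m=+0) = (-0.292216, -0.000000)   from Y*(Ω₁)=(-0.289383, -0.000000), Y(Ω₂)=(1.009789, 0.000000)
  term(m=+1) = (0.025072, -0.013906)   from Y*(Ω₁)=(-0.195113, 0.270097), Y(Ω₂)=(-0.077893, -0.036556)
  term(m=+2) = (0.000952, -0.001526)   from Y*(Ω₁)=(-0.158331, -0.478390), Y(Ω₂)=(0.002281, 0.002745)
  term(m=+3) = (0.000001, -0.000029)   from Y*(Ω₁)=(0.295574, 0.093369), Y(Ω₂)=(-0.000024, -0.000091)
  term(m=+4) = (-0.000000, -0.000000)   from Y*(Ω₁)=(-0.093338, 0.069384), Y(Ω₂)=(-0.000000, 0.000002)
  term(m=+5) = (-0.000000, -0.000000)   from Y*(Ω₁)=(-0.000388, -0.028448), Y(Ω₂)=(0.000000, -0.000000)
  term(m=+6) = (-0.000000, -0.000000)   from Y*(Ω₁)=(0.003416, 0.002397), Y(Ω₂)=(-0.000000, 0.000000)
Σ over m = (-0.240166, -0.000000); ×(4π/13) → (-0.232155, -0.000000). Real part: -0.232155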